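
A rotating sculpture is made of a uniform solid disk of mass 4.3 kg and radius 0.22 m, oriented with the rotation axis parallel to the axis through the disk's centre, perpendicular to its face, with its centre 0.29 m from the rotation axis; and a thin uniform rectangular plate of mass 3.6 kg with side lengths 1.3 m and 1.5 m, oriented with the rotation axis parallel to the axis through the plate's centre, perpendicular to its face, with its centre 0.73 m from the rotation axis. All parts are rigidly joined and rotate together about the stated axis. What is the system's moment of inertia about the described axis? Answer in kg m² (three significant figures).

Solid disk: I_cm = (1/2)MR² = (1/2)(4.3)(0.22)² = 0.10406 kg m²; centre at d = 0.29 m, so I = I_cm + Md² gives I = 0.10406 + (4.3)(0.29)² = 0.46569 kg m².
Rectangular plate: I_cm = (1/12)M(a²+b²) = (1/12)(3.6)[(1.3)² + (1.5)²] = 1.182 kg m²; centre at d = 0.73 m, so I = I_cm + Md² gives I = 1.182 + (3.6)(0.73)² = 3.1004 kg m².
Total I = 0.46569 + 3.1004 = 3.5661 kg m².

3.57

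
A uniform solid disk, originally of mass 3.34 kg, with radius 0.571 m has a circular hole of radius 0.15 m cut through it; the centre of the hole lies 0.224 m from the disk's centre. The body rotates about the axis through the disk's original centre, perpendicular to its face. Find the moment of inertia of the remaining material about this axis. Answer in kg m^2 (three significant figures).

0.530

Unpierced body about its centre: I₀ = (1/2)MR² = (1/2)(3.34)(0.571)² = 0.54449 kg m^2.
The removed disk has mass m = M·(r/R)² = (3.34)(0.15/0.571)² = 0.23049 kg (same uniform areal density).
Its moment of inertia about the rotation axis (parallel-axis theorem): I_hole = (1/2)mr² + md² = (1/2)(0.23049)(0.15)² + (0.23049)(0.224)² = 0.014158 kg m^2.
Treating the hole as negative mass, I = I₀ − I_hole = 0.54449 − 0.014158 = 0.53033 kg m^2.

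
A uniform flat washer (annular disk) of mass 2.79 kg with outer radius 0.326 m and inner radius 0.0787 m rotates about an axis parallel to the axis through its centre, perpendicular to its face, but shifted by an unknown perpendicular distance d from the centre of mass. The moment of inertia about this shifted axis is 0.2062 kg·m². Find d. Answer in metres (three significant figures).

About the centre-of-mass axis, I_cm = (1/2)M(R²+r²) = (1/2)(2.79)[(0.326)² + (0.0787)²] = 0.1569 kg·m².
Parallel axis theorem: I = I_cm + Md², so Md² = 0.2062 − 0.1569 = 0.049305 kg·m².
d = √(0.049305 / 2.79) = 0.13294 m.

0.133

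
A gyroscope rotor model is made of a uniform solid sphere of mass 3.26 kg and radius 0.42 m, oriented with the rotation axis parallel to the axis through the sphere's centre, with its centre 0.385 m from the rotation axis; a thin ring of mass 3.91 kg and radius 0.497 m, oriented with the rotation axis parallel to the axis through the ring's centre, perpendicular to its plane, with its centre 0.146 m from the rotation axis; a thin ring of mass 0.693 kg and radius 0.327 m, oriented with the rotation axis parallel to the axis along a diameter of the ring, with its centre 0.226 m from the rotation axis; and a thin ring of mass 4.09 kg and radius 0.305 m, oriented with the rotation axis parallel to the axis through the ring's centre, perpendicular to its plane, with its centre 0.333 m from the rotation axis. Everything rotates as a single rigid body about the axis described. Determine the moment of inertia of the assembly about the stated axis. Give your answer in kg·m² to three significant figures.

2.67

Solid sphere: I_cm = (2/5)MR² = (2/5)(3.26)(0.42)² = 0.23003 kg·m²; centre at d = 0.385 m, so the parallel axis theorem gives I = 0.23003 + (3.26)(0.385)² = 0.71324 kg·m².
Thin ring: I_cm = MR² = (3.91)(0.497)² = 0.96581 kg·m²; centre at d = 0.146 m, so the parallel axis theorem gives I = 0.96581 + (3.91)(0.146)² = 1.0492 kg·m².
Thin ring: I_cm = (1/2)MR² = (1/2)(0.693)(0.327)² = 0.037051 kg·m²; centre at d = 0.226 m, so the parallel axis theorem gives I = 0.037051 + (0.693)(0.226)² = 0.072447 kg·m².
Thin ring: I_cm = MR² = (4.09)(0.305)² = 0.38047 kg·m²; centre at d = 0.333 m, so the parallel axis theorem gives I = 0.38047 + (4.09)(0.333)² = 0.83401 kg·m².
Total I = 0.71324 + 1.0492 + 0.072447 + 0.83401 = 2.6688 kg·m².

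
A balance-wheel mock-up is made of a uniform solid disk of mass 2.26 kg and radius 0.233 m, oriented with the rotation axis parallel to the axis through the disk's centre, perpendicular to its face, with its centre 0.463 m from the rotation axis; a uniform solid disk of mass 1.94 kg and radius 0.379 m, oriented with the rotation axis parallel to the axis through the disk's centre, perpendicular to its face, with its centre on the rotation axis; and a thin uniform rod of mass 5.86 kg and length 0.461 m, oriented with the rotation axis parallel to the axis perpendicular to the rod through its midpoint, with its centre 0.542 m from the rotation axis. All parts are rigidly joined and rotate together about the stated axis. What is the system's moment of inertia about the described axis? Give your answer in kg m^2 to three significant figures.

2.51

Solid disk: I_cm = (1/2)MR² = (1/2)(2.26)(0.233)² = 0.061347 kg m^2; centre at d = 0.463 m, so the parallel axis theorem gives I = 0.061347 + (2.26)(0.463)² = 0.54582 kg m^2.
Solid disk: I_cm = (1/2)MR² = (1/2)(1.94)(0.379)² = 0.13933 kg m^2; axis through the centre, so I = 0.13933 kg m^2.
Thin rod: I_cm = (1/12)ML² = (1/12)(5.86)(0.461)² = 0.10378 kg m^2; centre at d = 0.542 m, so the parallel axis theorem gives I = 0.10378 + (5.86)(0.542)² = 1.8252 kg m^2.
Total I = 0.54582 + 0.13933 + 1.8252 = 2.5104 kg m^2.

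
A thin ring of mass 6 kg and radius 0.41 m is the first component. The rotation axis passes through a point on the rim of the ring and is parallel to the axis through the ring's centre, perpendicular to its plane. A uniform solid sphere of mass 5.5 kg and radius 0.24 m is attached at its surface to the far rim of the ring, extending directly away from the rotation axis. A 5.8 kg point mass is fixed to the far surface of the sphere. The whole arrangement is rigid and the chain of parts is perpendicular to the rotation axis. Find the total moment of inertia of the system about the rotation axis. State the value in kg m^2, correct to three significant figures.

Thin ring: I_cm = MR² = (6)(0.41)² = 1.0086 kg m^2; centre at d = 0.41 m, so the parallel axis theorem gives I = 1.0086 + (6)(0.41)² = 2.0172 kg m^2.
Solid sphere: I_cm = (2/5)MR² = (2/5)(5.5)(0.24)² = 0.12672 kg m^2; centre at d = 0.41 + 0.41 + 0.24 = 1.06 m, so the parallel axis theorem gives I = 0.12672 + (5.5)(1.06)² = 6.3065 kg m^2.
Point mass: I_cm = 0; centre at d = 0.41 + 0.41 + 0.24 + 0.24 = 1.3 m, so the parallel axis theorem gives I = 0 + (5.8)(1.3)² = 9.802 kg m^2.
Total I = 2.0172 + 6.3065 + 9.802 = 18.126 kg m^2.

18.1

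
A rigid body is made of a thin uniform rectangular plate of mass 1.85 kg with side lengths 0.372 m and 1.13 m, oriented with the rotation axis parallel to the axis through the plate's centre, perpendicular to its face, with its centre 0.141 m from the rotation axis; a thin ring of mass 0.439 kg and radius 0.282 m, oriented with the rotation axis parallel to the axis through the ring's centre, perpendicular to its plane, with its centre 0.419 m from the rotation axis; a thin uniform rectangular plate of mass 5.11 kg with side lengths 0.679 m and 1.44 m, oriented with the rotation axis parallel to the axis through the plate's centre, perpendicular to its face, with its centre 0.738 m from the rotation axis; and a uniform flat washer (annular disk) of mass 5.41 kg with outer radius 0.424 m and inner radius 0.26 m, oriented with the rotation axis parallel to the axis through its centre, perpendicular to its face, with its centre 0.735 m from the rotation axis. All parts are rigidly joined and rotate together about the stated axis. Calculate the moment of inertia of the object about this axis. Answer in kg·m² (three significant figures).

Rectangular plate: I_cm = (1/12)M(a²+b²) = (1/12)(1.85)[(0.372)² + (1.13)²] = 0.21819 kg·m²; centre at d = 0.141 m, so I = I_cm + Md² gives I = 0.21819 + (1.85)(0.141)² = 0.25497 kg·m².
Thin ring: I_cm = MR² = (0.439)(0.282)² = 0.034911 kg·m²; centre at d = 0.419 m, so I = I_cm + Md² gives I = 0.034911 + (0.439)(0.419)² = 0.11198 kg·m².
Rectangular plate: I_cm = (1/12)M(a²+b²) = (1/12)(5.11)[(0.679)² + (1.44)²] = 1.0793 kg·m²; centre at d = 0.738 m, so I = I_cm + Md² gives I = 1.0793 + (5.11)(0.738)² = 3.8625 kg·m².
Annular disk: I_cm = (1/2)M(R²+r²) = (1/2)(5.41)[(0.424)² + (0.26)²] = 0.66915 kg·m²; centre at d = 0.735 m, so I = I_cm + Md² gives I = 0.66915 + (5.41)(0.735)² = 3.5918 kg·m².
Total I = 0.25497 + 0.11198 + 3.8625 + 3.5918 = 7.8212 kg·m².

7.82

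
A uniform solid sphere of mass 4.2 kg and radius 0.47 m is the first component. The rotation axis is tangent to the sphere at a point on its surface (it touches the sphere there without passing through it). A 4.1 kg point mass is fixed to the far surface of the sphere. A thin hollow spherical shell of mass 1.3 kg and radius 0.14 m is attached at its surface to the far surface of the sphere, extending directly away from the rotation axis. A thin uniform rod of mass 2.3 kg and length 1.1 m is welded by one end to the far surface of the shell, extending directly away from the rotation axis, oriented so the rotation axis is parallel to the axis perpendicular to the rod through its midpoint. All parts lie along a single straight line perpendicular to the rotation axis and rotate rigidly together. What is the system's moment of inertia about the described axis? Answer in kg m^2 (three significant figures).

13.9

Solid sphere: I_cm = (2/5)MR² = (2/5)(4.2)(0.47)² = 0.37111 kg m^2; centre at d = 0.47 m, so I = I_cm + Md² gives I = 0.37111 + (4.2)(0.47)² = 1.2989 kg m^2.
Point mass: I_cm = 0; centre at d = 0.47 + 0.47 = 0.94 m, so I = I_cm + Md² gives I = 0 + (4.1)(0.94)² = 3.6228 kg m^2.
Spherical shell: I_cm = (2/3)MR² = (2/3)(1.3)(0.14)² = 0.016987 kg m^2; centre at d = 0.47 + 0.47 + 0.14 = 1.08 m, so I = I_cm + Md² gives I = 0.016987 + (1.3)(1.08)² = 1.5333 kg m^2.
Thin rod: I_cm = (1/12)ML² = (1/12)(2.3)(1.1)² = 0.23192 kg m^2; centre at d = 0.47 + 0.47 + 0.14 + 0.14 + 0.55 = 1.77 m, so I = I_cm + Md² gives I = 0.23192 + (2.3)(1.77)² = 7.4376 kg m^2.
Total I = 1.2989 + 3.6228 + 1.5333 + 7.4376 = 13.893 kg m^2.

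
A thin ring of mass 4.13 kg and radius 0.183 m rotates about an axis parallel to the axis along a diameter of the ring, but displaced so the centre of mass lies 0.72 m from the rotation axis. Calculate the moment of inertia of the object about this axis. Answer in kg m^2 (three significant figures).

I_cm = (1/2)MR² = (1/2)(4.13)(0.183)² = 0.069155 kg m^2; centre at d = 0.72 m, so I = I_cm + Md² gives I = 0.069155 + (4.13)(0.72)² = 2.2101 kg m^2.

2.21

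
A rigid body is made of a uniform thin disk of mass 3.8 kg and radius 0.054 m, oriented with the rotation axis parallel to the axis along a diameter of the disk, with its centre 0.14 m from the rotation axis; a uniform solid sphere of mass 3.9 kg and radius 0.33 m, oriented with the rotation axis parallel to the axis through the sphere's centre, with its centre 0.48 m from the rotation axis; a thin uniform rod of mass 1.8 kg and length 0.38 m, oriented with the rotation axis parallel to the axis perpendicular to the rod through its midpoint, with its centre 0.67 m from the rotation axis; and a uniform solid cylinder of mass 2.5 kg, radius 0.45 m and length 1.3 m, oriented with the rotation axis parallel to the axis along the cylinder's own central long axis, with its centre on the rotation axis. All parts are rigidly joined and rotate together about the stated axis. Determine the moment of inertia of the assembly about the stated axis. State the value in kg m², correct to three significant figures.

Thin disk: I_cm = (1/4)MR² = (1/4)(3.8)(0.054)² = 0.0027702 kg m²; centre at d = 0.14 m, so the parallel axis theorem gives I = 0.0027702 + (3.8)(0.14)² = 0.07725 kg m².
Solid sphere: I_cm = (2/5)MR² = (2/5)(3.9)(0.33)² = 0.16988 kg m²; centre at d = 0.48 m, so the parallel axis theorem gives I = 0.16988 + (3.9)(0.48)² = 1.0684 kg m².
Thin rod: I_cm = (1/12)ML² = (1/12)(1.8)(0.38)² = 0.02166 kg m²; centre at d = 0.67 m, so the parallel axis theorem gives I = 0.02166 + (1.8)(0.67)² = 0.82968 kg m².
Solid cylinder: I_cm = (1/2)MR² = (1/2)(2.5)(0.45)² = 0.25313 kg m²; axis through the centre, so I = 0.25313 kg m².
Total I = 0.07725 + 1.0684 + 0.82968 + 0.25313 = 2.2285 kg m².

2.23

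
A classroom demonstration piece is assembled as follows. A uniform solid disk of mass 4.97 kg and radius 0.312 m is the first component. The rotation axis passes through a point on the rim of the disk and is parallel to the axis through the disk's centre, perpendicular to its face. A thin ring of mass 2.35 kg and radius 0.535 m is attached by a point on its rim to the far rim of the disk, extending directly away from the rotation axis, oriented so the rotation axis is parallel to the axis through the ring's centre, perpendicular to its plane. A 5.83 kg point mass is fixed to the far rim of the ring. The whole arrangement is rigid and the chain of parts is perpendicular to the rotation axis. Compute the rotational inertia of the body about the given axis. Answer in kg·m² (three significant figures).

Solid disk: I_cm = (1/2)MR² = (1/2)(4.97)(0.312)² = 0.2419 kg·m²; centre at d = 0.312 m, so the parallel axis theorem gives I = 0.2419 + (4.97)(0.312)² = 0.7257 kg·m².
Thin ring: I_cm = MR² = (2.35)(0.535)² = 0.67263 kg·m²; centre at d = 0.312 + 0.312 + 0.535 = 1.159 m, so the parallel axis theorem gives I = 0.67263 + (2.35)(1.159)² = 3.8293 kg·m².
Point mass: I_cm = 0; centre at d = 0.312 + 0.312 + 0.535 + 0.535 = 1.694 m, so the parallel axis theorem gives I = 0 + (5.83)(1.694)² = 16.73 kg·m².
Total I = 0.7257 + 3.8293 + 16.73 = 21.285 kg·m².

21.3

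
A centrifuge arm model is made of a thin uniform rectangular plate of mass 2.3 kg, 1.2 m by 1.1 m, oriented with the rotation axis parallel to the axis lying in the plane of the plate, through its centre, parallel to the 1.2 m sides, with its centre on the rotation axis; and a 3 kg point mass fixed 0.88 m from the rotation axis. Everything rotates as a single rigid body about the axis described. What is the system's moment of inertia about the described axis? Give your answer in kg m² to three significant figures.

2.56

Rectangular plate: I_cm = (1/12)Mb² = (1/12)(2.3)(1.1)² = 0.23192 kg m²; axis through the centre, so I = 0.23192 kg m².
Point mass: I_cm = 0; centre at d = 0.88 m, so I = I_cm + Md² gives I = 0 + (3)(0.88)² = 2.3232 kg m².
Total I = 0.23192 + 2.3232 = 2.5551 kg m².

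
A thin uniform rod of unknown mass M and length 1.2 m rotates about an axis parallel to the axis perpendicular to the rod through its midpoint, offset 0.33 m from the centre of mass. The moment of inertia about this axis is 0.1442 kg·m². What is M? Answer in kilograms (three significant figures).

0.630

I = I_cm + Md² = (1/12)ML² + Md² = M·[0.0833333·(1.2)² + (0.33)²] = M·0.2289.
So M = 0.1442 / 0.2289 = 0.62997 kg.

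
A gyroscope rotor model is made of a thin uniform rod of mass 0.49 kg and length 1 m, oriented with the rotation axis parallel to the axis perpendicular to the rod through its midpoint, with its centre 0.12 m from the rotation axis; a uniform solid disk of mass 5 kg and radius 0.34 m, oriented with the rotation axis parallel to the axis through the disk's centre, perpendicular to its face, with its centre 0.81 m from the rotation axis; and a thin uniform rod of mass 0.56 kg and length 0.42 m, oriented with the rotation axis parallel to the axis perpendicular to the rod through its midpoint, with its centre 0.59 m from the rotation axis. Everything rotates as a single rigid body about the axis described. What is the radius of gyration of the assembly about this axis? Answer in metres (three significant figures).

Thin rod: I_cm = (1/12)ML² = (1/12)(0.49)(1)² = 0.040833 kg m²; centre at d = 0.12 m, so the parallel axis theorem gives I = 0.040833 + (0.49)(0.12)² = 0.047889 kg m².
Solid disk: I_cm = (1/2)MR² = (1/2)(5)(0.34)² = 0.289 kg m²; centre at d = 0.81 m, so the parallel axis theorem gives I = 0.289 + (5)(0.81)² = 3.5695 kg m².
Thin rod: I_cm = (1/12)ML² = (1/12)(0.56)(0.42)² = 0.008232 kg m²; centre at d = 0.59 m, so the parallel axis theorem gives I = 0.008232 + (0.56)(0.59)² = 0.20317 kg m².
Total I = 3.8206 kg m²; total mass M = 6.05 kg.
k = √(I/M) = √(3.8206/6.05) = 0.79467 m.

0.795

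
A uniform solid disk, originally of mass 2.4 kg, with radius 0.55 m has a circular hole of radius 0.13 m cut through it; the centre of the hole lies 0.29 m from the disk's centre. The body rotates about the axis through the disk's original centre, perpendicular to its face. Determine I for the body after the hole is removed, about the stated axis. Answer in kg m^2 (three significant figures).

Unpierced body about its centre: I₀ = (1/2)MR² = (1/2)(2.4)(0.55)² = 0.363 kg m^2.
The removed disk has mass m = M·(r/R)² = (2.4)(0.13/0.55)² = 0.13408 kg (same uniform areal density).
Its moment of inertia about the rotation axis (parallel-axis theorem): I_hole = (1/2)mr² + md² = (1/2)(0.13408)(0.13)² + (0.13408)(0.29)² = 0.012409 kg m^2.
Treating the hole as negative mass, I = I₀ − I_hole = 0.363 − 0.012409 = 0.35059 kg m^2.

0.351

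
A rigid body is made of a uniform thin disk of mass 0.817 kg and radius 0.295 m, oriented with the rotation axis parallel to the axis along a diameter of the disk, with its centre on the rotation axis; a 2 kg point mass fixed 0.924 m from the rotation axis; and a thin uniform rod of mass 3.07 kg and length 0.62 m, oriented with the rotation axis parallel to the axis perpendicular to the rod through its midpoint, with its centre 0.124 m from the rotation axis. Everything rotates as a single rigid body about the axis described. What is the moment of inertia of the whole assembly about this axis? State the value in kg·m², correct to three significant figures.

1.87

Thin disk: I_cm = (1/4)MR² = (1/4)(0.817)(0.295)² = 0.017775 kg·m²; axis through the centre, so I = 0.017775 kg·m².
Point mass: I_cm = 0; centre at d = 0.924 m, so I = I_cm + Md² gives I = 0 + (2)(0.924)² = 1.7076 kg·m².
Thin rod: I_cm = (1/12)ML² = (1/12)(3.07)(0.62)² = 0.098342 kg·m²; centre at d = 0.124 m, so I = I_cm + Md² gives I = 0.098342 + (3.07)(0.124)² = 0.14555 kg·m².
Total I = 0.017775 + 1.7076 + 0.14555 = 1.8709 kg·m².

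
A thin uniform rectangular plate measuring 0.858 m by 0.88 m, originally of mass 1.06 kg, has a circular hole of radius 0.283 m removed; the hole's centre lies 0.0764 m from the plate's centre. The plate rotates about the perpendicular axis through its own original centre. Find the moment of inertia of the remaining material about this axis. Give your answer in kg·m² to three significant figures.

0.117

Unpierced body about its centre: I₀ = (1/12)M(a²+b²) = (1/12)(1.06)[(0.858)² + (0.88)²] = 0.13343 kg·m².
The removed disk has mass m = M·πr²/(ab) = (1.06)·π(0.283)²/(0.858·0.88) = 0.35323 kg (same uniform areal density).
Its moment of inertia about the rotation axis (parallel-axis theorem): I_hole = (1/2)mr² + md² = (1/2)(0.35323)(0.283)² + (0.35323)(0.0764)² = 0.016207 kg·m².
Treating the hole as negative mass, I = I₀ − I_hole = 0.13343 − 0.016207 = 0.11723 kg·m².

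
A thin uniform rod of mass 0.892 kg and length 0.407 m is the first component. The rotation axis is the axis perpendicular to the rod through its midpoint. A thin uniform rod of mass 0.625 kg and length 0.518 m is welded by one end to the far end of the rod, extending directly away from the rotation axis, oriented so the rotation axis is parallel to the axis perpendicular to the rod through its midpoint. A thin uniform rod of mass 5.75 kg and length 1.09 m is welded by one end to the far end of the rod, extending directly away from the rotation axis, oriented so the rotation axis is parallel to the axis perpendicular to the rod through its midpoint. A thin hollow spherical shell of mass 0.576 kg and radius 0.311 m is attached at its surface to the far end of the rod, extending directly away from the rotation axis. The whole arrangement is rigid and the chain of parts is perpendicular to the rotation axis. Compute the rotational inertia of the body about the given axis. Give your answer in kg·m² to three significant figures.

Thin rod: I_cm = (1/12)ML² = (1/12)(0.892)(0.407)² = 0.012313 kg·m²; axis through the centre, so I = 0.012313 kg·m².
Thin rod: I_cm = (1/12)ML² = (1/12)(0.625)(0.518)² = 0.013975 kg·m²; centre at d = 0.2035 + 0.259 = 0.4625 m, so I = I_cm + Md² gives I = 0.013975 + (0.625)(0.4625)² = 0.14767 kg·m².
Thin rod: I_cm = (1/12)ML² = (1/12)(5.75)(1.09)² = 0.5693 kg·m²; centre at d = 0.2035 + 0.259 + 0.259 + 0.545 = 1.2665 m, so I = I_cm + Md² gives I = 0.5693 + (5.75)(1.2665)² = 9.7924 kg·m².
Spherical shell: I_cm = (2/3)MR² = (2/3)(0.576)(0.311)² = 0.037141 kg·m²; centre at d = 0.2035 + 0.259 + 0.259 + 0.545 + 0.545 + 0.311 = 2.1225 m, so I = I_cm + Md² gives I = 0.037141 + (0.576)(2.1225)² = 2.632 kg·m².
Total I = 0.012313 + 0.14767 + 9.7924 + 2.632 = 12.584 kg·m².

12.6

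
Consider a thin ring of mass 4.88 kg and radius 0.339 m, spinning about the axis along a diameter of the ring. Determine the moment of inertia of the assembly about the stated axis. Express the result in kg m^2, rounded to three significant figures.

I_cm = (1/2)MR² = (1/2)(4.88)(0.339)² = 0.28041 kg m^2; axis through the centre, so I = 0.28041 kg m^2.

0.280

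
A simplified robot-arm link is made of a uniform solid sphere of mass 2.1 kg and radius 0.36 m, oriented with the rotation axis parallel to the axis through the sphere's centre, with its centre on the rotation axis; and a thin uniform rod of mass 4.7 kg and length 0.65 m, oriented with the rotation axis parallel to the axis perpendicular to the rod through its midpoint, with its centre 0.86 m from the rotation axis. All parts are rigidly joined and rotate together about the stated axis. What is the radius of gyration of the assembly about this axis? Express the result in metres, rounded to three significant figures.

Solid sphere: I_cm = (2/5)MR² = (2/5)(2.1)(0.36)² = 0.10886 kg m^2; axis through the centre, so I = 0.10886 kg m^2.
Thin rod: I_cm = (1/12)ML² = (1/12)(4.7)(0.65)² = 0.16548 kg m^2; centre at d = 0.86 m, so the parallel axis theorem gives I = 0.16548 + (4.7)(0.86)² = 3.6416 kg m^2.
Total I = 3.7505 kg m^2; total mass M = 6.8 kg.
k = √(I/M) = √(3.7505/6.8) = 0.74266 m.

0.743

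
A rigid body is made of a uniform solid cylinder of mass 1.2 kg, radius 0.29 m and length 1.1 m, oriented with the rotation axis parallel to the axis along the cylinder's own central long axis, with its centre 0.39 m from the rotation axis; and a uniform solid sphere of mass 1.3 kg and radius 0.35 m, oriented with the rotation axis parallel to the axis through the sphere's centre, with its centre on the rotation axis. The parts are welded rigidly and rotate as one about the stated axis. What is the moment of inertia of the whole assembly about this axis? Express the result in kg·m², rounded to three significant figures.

0.297

Solid cylinder: I_cm = (1/2)MR² = (1/2)(1.2)(0.29)² = 0.05046 kg·m²; centre at d = 0.39 m, so the parallel axis theorem gives I = 0.05046 + (1.2)(0.39)² = 0.23298 kg·m².
Solid sphere: I_cm = (2/5)MR² = (2/5)(1.3)(0.35)² = 0.0637 kg·m²; axis through the centre, so I = 0.0637 kg·m².
Total I = 0.23298 + 0.0637 = 0.29668 kg·m².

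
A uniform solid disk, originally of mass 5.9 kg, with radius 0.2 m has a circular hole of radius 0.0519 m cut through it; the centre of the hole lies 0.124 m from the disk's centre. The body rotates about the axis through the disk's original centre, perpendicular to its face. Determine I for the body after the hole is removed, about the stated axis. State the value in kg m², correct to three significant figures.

0.111

Unpierced body about its centre: I₀ = (1/2)MR² = (1/2)(5.9)(0.2)² = 0.118 kg m².
The removed disk has mass m = M·(r/R)² = (5.9)(0.0519/0.2)² = 0.39731 kg (same uniform areal density).
Its moment of inertia about the rotation axis (parallel-axis theorem): I_hole = (1/2)mr² + md² = (1/2)(0.39731)(0.0519)² + (0.39731)(0.124)² = 0.0066441 kg m².
Treating the hole as negative mass, I = I₀ − I_hole = 0.118 − 0.0066441 = 0.11136 kg m².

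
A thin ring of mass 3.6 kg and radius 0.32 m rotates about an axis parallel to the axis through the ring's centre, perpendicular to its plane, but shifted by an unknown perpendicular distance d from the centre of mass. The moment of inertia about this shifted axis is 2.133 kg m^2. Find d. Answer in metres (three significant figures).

About the centre-of-mass axis, I_cm = MR² = (3.6)(0.32)² = 0.36864 kg m^2.
Parallel axis theorem: I = I_cm + Md², so Md² = 2.133 − 0.36864 = 1.7644 kg m^2.
d = √(1.7644 / 3.6) = 0.70007 m.

0.700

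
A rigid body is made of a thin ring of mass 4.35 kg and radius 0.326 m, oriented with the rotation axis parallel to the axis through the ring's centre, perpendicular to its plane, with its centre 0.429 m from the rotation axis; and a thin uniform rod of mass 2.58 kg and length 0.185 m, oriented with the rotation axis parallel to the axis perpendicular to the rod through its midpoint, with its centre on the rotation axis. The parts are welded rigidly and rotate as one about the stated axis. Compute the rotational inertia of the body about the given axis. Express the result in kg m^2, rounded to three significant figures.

1.27

Thin ring: I_cm = MR² = (4.35)(0.326)² = 0.4623 kg m^2; centre at d = 0.429 m, so I = I_cm + Md² gives I = 0.4623 + (4.35)(0.429)² = 1.2629 kg m^2.
Thin rod: I_cm = (1/12)ML² = (1/12)(2.58)(0.185)² = 0.0073584 kg m^2; axis through the centre, so I = 0.0073584 kg m^2.
Total I = 1.2629 + 0.0073584 = 1.2702 kg m^2.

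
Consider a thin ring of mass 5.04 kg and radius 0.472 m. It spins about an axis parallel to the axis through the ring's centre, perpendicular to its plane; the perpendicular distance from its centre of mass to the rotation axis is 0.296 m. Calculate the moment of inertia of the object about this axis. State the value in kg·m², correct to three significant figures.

1.56

I_cm = MR² = (5.04)(0.472)² = 1.1228 kg·m²; centre at d = 0.296 m, so I = I_cm + Md² gives I = 1.1228 + (5.04)(0.296)² = 1.5644 kg·m².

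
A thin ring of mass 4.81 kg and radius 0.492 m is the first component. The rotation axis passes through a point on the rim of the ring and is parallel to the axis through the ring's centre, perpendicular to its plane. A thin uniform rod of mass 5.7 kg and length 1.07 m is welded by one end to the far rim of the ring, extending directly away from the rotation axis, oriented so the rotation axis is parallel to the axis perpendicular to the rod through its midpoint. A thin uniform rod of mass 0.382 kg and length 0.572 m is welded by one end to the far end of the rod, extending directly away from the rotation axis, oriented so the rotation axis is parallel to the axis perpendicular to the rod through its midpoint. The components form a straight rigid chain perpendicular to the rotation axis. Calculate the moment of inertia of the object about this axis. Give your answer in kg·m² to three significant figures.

Thin ring: I_cm = MR² = (4.81)(0.492)² = 1.1643 kg·m²; centre at d = 0.492 m, so the parallel axis theorem gives I = 1.1643 + (4.81)(0.492)² = 2.3287 kg·m².
Thin rod: I_cm = (1/12)ML² = (1/12)(5.7)(1.07)² = 0.54383 kg·m²; centre at d = 0.492 + 0.492 + 0.535 = 1.519 m, so the parallel axis theorem gives I = 0.54383 + (5.7)(1.519)² = 13.696 kg·m².
Thin rod: I_cm = (1/12)ML² = (1/12)(0.382)(0.572)² = 0.010415 kg·m²; centre at d = 0.492 + 0.492 + 0.535 + 0.535 + 0.286 = 2.34 m, so the parallel axis theorem gives I = 0.010415 + (0.382)(2.34)² = 2.1021 kg·m².
Total I = 2.3287 + 13.696 + 2.1021 = 18.127 kg·m².

18.1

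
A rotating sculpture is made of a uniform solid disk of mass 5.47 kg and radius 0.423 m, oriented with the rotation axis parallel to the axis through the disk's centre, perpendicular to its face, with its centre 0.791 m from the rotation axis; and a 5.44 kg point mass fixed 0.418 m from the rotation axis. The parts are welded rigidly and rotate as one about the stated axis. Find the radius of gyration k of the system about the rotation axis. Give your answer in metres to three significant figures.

0.668

Solid disk: I_cm = (1/2)MR² = (1/2)(5.47)(0.423)² = 0.48937 kg·m²; centre at d = 0.791 m, so I = I_cm + Md² gives I = 0.48937 + (5.47)(0.791)² = 3.9118 kg·m².
Point mass: I_cm = 0; centre at d = 0.418 m, so I = I_cm + Md² gives I = 0 + (5.44)(0.418)² = 0.9505 kg·m².
Total I = 4.8623 kg·m²; total mass M = 10.91 kg.
k = √(I/M) = √(4.8623/10.91) = 0.66759 m.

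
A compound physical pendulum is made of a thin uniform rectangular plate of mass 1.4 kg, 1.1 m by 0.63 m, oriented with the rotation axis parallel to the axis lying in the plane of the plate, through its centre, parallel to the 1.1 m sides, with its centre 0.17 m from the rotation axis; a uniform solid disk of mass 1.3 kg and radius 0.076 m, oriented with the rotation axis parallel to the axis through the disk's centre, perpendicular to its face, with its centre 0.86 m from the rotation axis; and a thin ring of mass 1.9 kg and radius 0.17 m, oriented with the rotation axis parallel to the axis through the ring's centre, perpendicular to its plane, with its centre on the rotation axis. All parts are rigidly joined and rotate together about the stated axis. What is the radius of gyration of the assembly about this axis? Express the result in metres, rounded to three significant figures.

Rectangular plate: I_cm = (1/12)Mb² = (1/12)(1.4)(0.63)² = 0.046305 kg m²; centre at d = 0.17 m, so the parallel axis theorem gives I = 0.046305 + (1.4)(0.17)² = 0.086765 kg m².
Solid disk: I_cm = (1/2)MR² = (1/2)(1.3)(0.076)² = 0.0037544 kg m²; centre at d = 0.86 m, so the parallel axis theorem gives I = 0.0037544 + (1.3)(0.86)² = 0.96523 kg m².
Thin ring: I_cm = MR² = (1.9)(0.17)² = 0.05491 kg m²; axis through the centre, so I = 0.05491 kg m².
Total I = 1.1069 kg m²; total mass M = 4.6 kg.
k = √(I/M) = √(1.1069/4.6) = 0.49054 m.

0.491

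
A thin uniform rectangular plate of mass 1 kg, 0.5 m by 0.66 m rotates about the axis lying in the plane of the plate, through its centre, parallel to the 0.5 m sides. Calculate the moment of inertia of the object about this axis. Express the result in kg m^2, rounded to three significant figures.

0.0363

I_cm = (1/12)Mb² = (1/12)(1)(0.66)² = 0.0363 kg m^2; axis through the centre, so I = 0.0363 kg m^2.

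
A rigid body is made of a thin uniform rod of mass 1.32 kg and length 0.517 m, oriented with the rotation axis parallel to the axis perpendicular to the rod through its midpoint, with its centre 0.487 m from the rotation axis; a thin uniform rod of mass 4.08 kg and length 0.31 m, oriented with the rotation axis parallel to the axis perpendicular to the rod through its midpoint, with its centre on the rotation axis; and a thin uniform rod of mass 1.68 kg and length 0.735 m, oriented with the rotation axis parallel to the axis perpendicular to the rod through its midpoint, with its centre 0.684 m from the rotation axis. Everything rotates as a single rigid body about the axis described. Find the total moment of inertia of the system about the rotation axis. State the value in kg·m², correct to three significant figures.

1.24

Thin rod: I_cm = (1/12)ML² = (1/12)(1.32)(0.517)² = 0.029402 kg·m²; centre at d = 0.487 m, so the parallel axis theorem gives I = 0.029402 + (1.32)(0.487)² = 0.34246 kg·m².
Thin rod: I_cm = (1/12)ML² = (1/12)(4.08)(0.31)² = 0.032674 kg·m²; axis through the centre, so I = 0.032674 kg·m².
Thin rod: I_cm = (1/12)ML² = (1/12)(1.68)(0.735)² = 0.075631 kg·m²; centre at d = 0.684 m, so the parallel axis theorem gives I = 0.075631 + (1.68)(0.684)² = 0.86163 kg·m².
Total I = 0.34246 + 0.032674 + 0.86163 = 1.2368 kg·m².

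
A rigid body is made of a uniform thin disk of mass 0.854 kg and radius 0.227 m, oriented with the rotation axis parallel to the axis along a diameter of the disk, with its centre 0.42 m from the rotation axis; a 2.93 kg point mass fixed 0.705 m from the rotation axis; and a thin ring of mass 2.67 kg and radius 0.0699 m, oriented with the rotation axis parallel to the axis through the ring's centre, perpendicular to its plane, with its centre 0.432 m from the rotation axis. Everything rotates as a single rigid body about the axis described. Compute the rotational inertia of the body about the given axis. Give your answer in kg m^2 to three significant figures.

2.13

Thin disk: I_cm = (1/4)MR² = (1/4)(0.854)(0.227)² = 0.011001 kg m^2; centre at d = 0.42 m, so the parallel axis theorem gives I = 0.011001 + (0.854)(0.42)² = 0.16165 kg m^2.
Point mass: I_cm = 0; centre at d = 0.705 m, so the parallel axis theorem gives I = 0 + (2.93)(0.705)² = 1.4563 kg m^2.
Thin ring: I_cm = MR² = (2.67)(0.0699)² = 0.013046 kg m^2; centre at d = 0.432 m, so the parallel axis theorem gives I = 0.013046 + (2.67)(0.432)² = 0.51133 kg m^2.
Total I = 0.16165 + 1.4563 + 0.51133 = 2.1293 kg m^2.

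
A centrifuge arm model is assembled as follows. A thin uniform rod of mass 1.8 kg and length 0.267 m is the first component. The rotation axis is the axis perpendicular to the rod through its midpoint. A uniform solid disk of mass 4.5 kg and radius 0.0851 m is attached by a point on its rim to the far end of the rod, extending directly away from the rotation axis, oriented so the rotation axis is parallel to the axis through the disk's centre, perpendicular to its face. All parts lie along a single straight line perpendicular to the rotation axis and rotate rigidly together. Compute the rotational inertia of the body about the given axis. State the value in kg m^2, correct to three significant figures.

Thin rod: I_cm = (1/12)ML² = (1/12)(1.8)(0.267)² = 0.010693 kg m^2; axis through the centre, so I = 0.010693 kg m^2.
Solid disk: I_cm = (1/2)MR² = (1/2)(4.5)(0.0851)² = 0.016295 kg m^2; centre at d = 0.1335 + 0.0851 = 0.2186 m, so I = I_cm + Md² gives I = 0.016295 + (4.5)(0.2186)² = 0.23133 kg m^2.
Total I = 0.010693 + 0.23133 = 0.24202 kg m^2.

0.242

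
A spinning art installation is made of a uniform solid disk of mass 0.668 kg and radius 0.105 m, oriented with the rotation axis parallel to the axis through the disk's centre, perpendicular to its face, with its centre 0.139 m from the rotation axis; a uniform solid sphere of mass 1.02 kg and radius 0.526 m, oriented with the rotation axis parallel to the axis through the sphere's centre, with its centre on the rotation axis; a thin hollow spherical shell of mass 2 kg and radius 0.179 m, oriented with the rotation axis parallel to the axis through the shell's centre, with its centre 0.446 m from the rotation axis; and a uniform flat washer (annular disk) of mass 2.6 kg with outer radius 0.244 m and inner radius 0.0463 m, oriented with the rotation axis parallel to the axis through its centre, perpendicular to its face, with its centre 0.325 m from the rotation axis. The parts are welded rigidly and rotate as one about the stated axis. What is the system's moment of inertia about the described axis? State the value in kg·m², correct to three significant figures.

0.925

Solid disk: I_cm = (1/2)MR² = (1/2)(0.668)(0.105)² = 0.0036823 kg·m²; centre at d = 0.139 m, so I = I_cm + Md² gives I = 0.0036823 + (0.668)(0.139)² = 0.016589 kg·m².
Solid sphere: I_cm = (2/5)MR² = (2/5)(1.02)(0.526)² = 0.11288 kg·m²; axis through the centre, so I = 0.11288 kg·m².
Spherical shell: I_cm = (2/3)MR² = (2/3)(2)(0.179)² = 0.042721 kg·m²; centre at d = 0.446 m, so I = I_cm + Md² gives I = 0.042721 + (2)(0.446)² = 0.44055 kg·m².
Annular disk: I_cm = (1/2)M(R²+r²) = (1/2)(2.6)[(0.244)² + (0.0463)²] = 0.080184 kg·m²; centre at d = 0.325 m, so I = I_cm + Md² gives I = 0.080184 + (2.6)(0.325)² = 0.35481 kg·m².
Total I = 0.016589 + 0.11288 + 0.44055 + 0.35481 = 0.92483 kg·m².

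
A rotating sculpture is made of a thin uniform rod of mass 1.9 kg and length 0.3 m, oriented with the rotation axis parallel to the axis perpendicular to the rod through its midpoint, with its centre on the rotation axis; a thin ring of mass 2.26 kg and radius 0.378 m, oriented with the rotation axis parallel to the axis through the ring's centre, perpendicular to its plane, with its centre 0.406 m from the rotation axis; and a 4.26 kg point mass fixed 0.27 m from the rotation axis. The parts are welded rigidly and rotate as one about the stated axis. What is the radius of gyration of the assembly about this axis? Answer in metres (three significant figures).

Thin rod: I_cm = (1/12)ML² = (1/12)(1.9)(0.3)² = 0.01425 kg·m²; axis through the centre, so I = 0.01425 kg·m².
Thin ring: I_cm = MR² = (2.26)(0.378)² = 0.32292 kg·m²; centre at d = 0.406 m, so I = I_cm + Md² gives I = 0.32292 + (2.26)(0.406)² = 0.69545 kg·m².
Point mass: I_cm = 0; centre at d = 0.27 m, so I = I_cm + Md² gives I = 0 + (4.26)(0.27)² = 0.31055 kg·m².
Total I = 1.0203 kg·m²; total mass M = 8.42 kg.
k = √(I/M) = √(1.0203/8.42) = 0.34809 m.

0.348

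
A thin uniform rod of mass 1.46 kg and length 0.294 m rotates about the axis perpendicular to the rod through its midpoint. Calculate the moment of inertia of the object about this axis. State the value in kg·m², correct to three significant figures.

0.0105

I_cm = (1/12)ML² = (1/12)(1.46)(0.294)² = 0.010516 kg·m²; axis through the centre, so I = 0.010516 kg·m².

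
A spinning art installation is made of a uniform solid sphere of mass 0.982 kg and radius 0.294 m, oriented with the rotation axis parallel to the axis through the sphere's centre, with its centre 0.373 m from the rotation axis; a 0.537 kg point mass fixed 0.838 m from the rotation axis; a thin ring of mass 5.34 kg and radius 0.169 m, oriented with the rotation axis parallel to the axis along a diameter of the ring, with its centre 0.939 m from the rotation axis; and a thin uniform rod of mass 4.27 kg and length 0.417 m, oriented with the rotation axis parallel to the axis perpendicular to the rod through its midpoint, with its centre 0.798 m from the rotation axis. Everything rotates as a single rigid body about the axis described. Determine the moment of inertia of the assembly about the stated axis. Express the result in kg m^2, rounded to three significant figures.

Solid sphere: I_cm = (2/5)MR² = (2/5)(0.982)(0.294)² = 0.033952 kg m^2; centre at d = 0.373 m, so the parallel axis theorem gives I = 0.033952 + (0.982)(0.373)² = 0.17058 kg m^2.
Point mass: I_cm = 0; centre at d = 0.838 m, so the parallel axis theorem gives I = 0 + (0.537)(0.838)² = 0.37711 kg m^2.
Thin ring: I_cm = (1/2)MR² = (1/2)(5.34)(0.169)² = 0.076258 kg m^2; centre at d = 0.939 m, so the parallel axis theorem gives I = 0.076258 + (5.34)(0.939)² = 4.7846 kg m^2.
Thin rod: I_cm = (1/12)ML² = (1/12)(4.27)(0.417)² = 0.061876 kg m^2; centre at d = 0.798 m, so the parallel axis theorem gives I = 0.061876 + (4.27)(0.798)² = 2.781 kg m^2.
Total I = 0.17058 + 0.37711 + 4.7846 + 2.781 = 8.1134 kg m^2.

8.11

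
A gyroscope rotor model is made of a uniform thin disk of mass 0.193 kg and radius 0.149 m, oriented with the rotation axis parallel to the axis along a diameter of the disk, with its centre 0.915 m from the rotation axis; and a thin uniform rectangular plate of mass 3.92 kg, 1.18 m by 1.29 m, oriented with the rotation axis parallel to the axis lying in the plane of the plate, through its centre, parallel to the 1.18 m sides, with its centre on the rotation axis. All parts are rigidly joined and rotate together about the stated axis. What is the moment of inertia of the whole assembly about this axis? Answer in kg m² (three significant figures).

0.706

Thin disk: I_cm = (1/4)MR² = (1/4)(0.193)(0.149)² = 0.0010712 kg m²; centre at d = 0.915 m, so the parallel axis theorem gives I = 0.0010712 + (0.193)(0.915)² = 0.16266 kg m².
Rectangular plate: I_cm = (1/12)Mb² = (1/12)(3.92)(1.29)² = 0.54361 kg m²; axis through the centre, so I = 0.54361 kg m².
Total I = 0.16266 + 0.54361 = 0.70626 kg m².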